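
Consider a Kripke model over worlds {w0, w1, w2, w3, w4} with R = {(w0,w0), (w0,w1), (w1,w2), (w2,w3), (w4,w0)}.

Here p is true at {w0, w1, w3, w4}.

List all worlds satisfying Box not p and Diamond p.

∅

w0: Box not p is F, Diamond p is T. ✗
w1: Box not p is T, Diamond p is F. ✗
w2: Box not p is F, Diamond p is T. ✗
w3: Box not p is T, Diamond p is F. ✗
w4: Box not p is F, Diamond p is T. ✗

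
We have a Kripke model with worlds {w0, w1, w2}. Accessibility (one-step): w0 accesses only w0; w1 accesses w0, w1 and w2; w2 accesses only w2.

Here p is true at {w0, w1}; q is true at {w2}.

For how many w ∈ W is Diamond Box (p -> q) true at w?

w0: successors {w0}; Box (p -> q) there: w0:F. ✗
w1: successors {w0, w1, w2}; Box (p -> q) there: w0:F, w1:F, w2:T. ✓
w2: successors {w2}; Box (p -> q) there: w2:T. ✓
Satisfying worlds: {w1, w2}.

2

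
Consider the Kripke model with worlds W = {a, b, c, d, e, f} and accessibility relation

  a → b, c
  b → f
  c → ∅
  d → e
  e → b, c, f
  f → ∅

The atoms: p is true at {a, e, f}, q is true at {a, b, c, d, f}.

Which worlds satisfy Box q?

{a, b, c, e, f}

a: successors {b, c}; q there: b:T, c:T. ✓
b: successors {f}; q there: f:T. ✓
c: no successors, so Box q holds vacuously. ✓
d: successors {e}; q there: e:F. ✗
e: successors {b, c, f}; q there: b:T, c:T, f:T. ✓
f: no successors, so Box q holds vacuously. ✓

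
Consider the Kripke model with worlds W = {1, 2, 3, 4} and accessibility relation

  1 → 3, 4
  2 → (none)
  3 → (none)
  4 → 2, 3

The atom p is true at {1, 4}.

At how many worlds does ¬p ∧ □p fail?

1: ¬p is F, □p is F. ✗
2: ¬p is T, □p is T. ✓
3: ¬p is T, □p is T. ✓
4: ¬p is F, □p is F. ✗
Satisfying worlds: {2, 3}.
So ¬p ∧ □p fails at the other 2 worlds.

2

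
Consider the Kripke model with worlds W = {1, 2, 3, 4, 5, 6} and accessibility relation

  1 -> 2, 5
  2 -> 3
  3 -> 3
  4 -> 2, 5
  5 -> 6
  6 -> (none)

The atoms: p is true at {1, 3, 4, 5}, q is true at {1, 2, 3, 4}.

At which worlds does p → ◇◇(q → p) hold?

1: p is T, ◇◇(q → p) is T. ✓
2: p is F, ◇◇(q → p) is T. ✓
3: p is T, ◇◇(q → p) is T. ✓
4: p is T, ◇◇(q → p) is T. ✓
5: p is T, ◇◇(q → p) is F. ✗
6: p is F, ◇◇(q → p) is F. ✓

{1, 2, 3, 4, 6}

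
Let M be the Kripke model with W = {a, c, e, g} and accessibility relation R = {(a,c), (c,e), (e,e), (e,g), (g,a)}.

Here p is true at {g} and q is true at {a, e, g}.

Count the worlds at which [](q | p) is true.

a: successors {c}; q | p there: c:F. ✗
c: successors {e}; q | p there: e:T. ✓
e: successors {e, g}; q | p there: e:T, g:T. ✓
g: successors {a}; q | p there: a:T. ✓
Satisfying worlds: {c, e, g}.

3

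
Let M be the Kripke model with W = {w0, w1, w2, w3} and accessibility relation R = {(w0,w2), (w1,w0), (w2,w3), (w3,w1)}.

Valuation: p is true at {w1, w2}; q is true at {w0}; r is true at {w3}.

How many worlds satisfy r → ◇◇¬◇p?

3

w0: r is F, ◇◇¬◇p is F. ✓
w1: r is F, ◇◇¬◇p is T. ✓
w2: r is F, ◇◇¬◇p is T. ✓
w3: r is T, ◇◇¬◇p is F. ✗
Satisfying worlds: {w0, w1, w2}.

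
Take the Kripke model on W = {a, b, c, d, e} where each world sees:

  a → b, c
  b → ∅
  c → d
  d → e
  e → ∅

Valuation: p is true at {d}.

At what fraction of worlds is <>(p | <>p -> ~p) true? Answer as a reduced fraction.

a: successors {b, c}; p | <>p -> ~p there: b:T, c:T. ✓
b: no successors, so <>(p | <>p -> ~p) fails. ✗
c: successors {d}; p | <>p -> ~p there: d:F. ✗
d: successors {e}; p | <>p -> ~p there: e:T. ✓
e: no successors, so <>(p | <>p -> ~p) fails. ✗
That's 2 of 5 worlds, so 2/5.

2/5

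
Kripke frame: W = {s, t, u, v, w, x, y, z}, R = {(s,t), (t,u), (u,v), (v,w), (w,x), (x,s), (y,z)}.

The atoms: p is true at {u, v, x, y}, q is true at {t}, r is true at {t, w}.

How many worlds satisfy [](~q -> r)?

s: successors {t}; ~q -> r there: t:T. ✓
t: successors {u}; ~q -> r there: u:F. ✗
u: successors {v}; ~q -> r there: v:F. ✗
v: successors {w}; ~q -> r there: w:T. ✓
w: successors {x}; ~q -> r there: x:F. ✗
x: successors {s}; ~q -> r there: s:F. ✗
y: successors {z}; ~q -> r there: z:F. ✗
z: no successors, so [](~q -> r) holds vacuously. ✓
Satisfying worlds: {s, v, z}.

3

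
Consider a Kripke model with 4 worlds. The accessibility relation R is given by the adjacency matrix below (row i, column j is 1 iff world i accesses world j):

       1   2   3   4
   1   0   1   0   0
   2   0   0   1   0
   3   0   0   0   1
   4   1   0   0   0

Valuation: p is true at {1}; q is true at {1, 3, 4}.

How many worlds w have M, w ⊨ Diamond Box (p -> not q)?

3

1: successors {2}; Box (p -> not q) there: 2:T. ✓
2: successors {3}; Box (p -> not q) there: 3:T. ✓
3: successors {4}; Box (p -> not q) there: 4:F. ✗
4: successors {1}; Box (p -> not q) there: 1:T. ✓
Satisfying worlds: {1, 2, 4}.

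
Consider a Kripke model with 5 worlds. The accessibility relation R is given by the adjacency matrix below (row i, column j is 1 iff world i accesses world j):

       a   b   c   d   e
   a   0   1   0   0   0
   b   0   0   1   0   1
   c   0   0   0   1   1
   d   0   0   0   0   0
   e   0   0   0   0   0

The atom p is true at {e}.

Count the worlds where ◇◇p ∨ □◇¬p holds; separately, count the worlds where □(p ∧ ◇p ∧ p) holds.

4 and 2

For ◇◇p ∨ □◇¬p:
a: ◇◇p is T, □◇¬p is T. ✓
b: ◇◇p is T, □◇¬p is F. ✓
c: ◇◇p is F, □◇¬p is F. ✗
d: ◇◇p is F, □◇¬p is T. ✓
e: ◇◇p is F, □◇¬p is T. ✓
— 4 worlds.
For □(p ∧ ◇p ∧ p):
a: successors {b}; p ∧ ◇p ∧ p there: b:F. ✗
b: successors {c, e}; p ∧ ◇p ∧ p there: c:F, e:F. ✗
c: successors {d, e}; p ∧ ◇p ∧ p there: d:F, e:F. ✗
d: no successors, so □(p ∧ ◇p ∧ p) holds vacuously. ✓
e: no successors, so □(p ∧ ◇p ∧ p) holds vacuously. ✓
— 2 worlds.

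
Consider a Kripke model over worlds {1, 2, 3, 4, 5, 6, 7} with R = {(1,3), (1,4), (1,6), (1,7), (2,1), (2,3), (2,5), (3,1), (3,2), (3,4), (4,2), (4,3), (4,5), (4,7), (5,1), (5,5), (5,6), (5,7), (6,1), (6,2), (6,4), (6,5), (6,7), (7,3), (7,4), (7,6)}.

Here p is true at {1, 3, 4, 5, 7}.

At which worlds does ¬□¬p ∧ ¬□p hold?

1: ¬□¬p is T, ¬□p is T. ✓
2: ¬□¬p is T, ¬□p is F. ✗
3: ¬□¬p is T, ¬□p is T. ✓
4: ¬□¬p is T, ¬□p is T. ✓
5: ¬□¬p is T, ¬□p is T. ✓
6: ¬□¬p is T, ¬□p is T. ✓
7: ¬□¬p is T, ¬□p is T. ✓

{1, 3, 4, 5, 6, 7}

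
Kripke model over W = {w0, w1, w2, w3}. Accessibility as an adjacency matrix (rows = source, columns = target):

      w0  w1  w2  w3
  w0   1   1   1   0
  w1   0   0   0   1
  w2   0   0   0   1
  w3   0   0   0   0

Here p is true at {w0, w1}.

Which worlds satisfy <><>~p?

{w0}

w0: successors {w0, w1, w2}; <>~p there: w0:T, w1:T, w2:T. ✓
w1: successors {w3}; <>~p there: w3:F. ✗
w2: successors {w3}; <>~p there: w3:F. ✗
w3: no successors, so <><>~p fails. ✗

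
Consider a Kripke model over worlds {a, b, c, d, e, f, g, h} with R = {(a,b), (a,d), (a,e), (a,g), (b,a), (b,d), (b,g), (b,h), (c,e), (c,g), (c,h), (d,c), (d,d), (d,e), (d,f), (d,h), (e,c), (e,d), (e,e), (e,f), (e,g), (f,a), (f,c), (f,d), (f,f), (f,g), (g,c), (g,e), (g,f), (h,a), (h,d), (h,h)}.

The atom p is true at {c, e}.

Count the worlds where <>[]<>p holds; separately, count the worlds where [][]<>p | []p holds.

For <>[]<>p:
a: successors {b, d, e, g}; []<>p there: b:F, d:F, e:T, g:T. ✓
b: successors {a, d, g, h}; []<>p there: a:F, d:F, g:T, h:F. ✓
c: successors {e, g, h}; []<>p there: e:T, g:T, h:F. ✓
d: successors {c, d, e, f, h}; []<>p there: c:F, d:F, e:T, f:T, h:F. ✓
e: successors {c, d, e, f, g}; []<>p there: c:F, d:F, e:T, f:T, g:T. ✓
f: successors {a, c, d, f, g}; []<>p there: a:F, c:F, d:F, f:T, g:T. ✓
g: successors {c, e, f}; []<>p there: c:F, e:T, f:T. ✓
h: successors {a, d, h}; []<>p there: a:F, d:F, h:F. ✗
— 7 worlds.
For [][]<>p | []p:
a: [][]<>p is F, []p is F. ✗
b: [][]<>p is F, []p is F. ✗
c: [][]<>p is F, []p is F. ✗
d: [][]<>p is F, []p is F. ✗
e: [][]<>p is F, []p is F. ✗
f: [][]<>p is F, []p is F. ✗
g: [][]<>p is F, []p is F. ✗
h: [][]<>p is F, []p is F. ✗
— 0 worlds.

7 and 0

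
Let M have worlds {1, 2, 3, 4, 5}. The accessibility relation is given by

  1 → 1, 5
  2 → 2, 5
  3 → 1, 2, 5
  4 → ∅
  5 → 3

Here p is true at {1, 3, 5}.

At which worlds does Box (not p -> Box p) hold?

{1, 4, 5}

1: successors {1, 5}; not p -> Box p there: 1:T, 5:T. ✓
2: successors {2, 5}; not p -> Box p there: 2:F, 5:T. ✗
3: successors {1, 2, 5}; not p -> Box p there: 1:T, 2:F, 5:T. ✗
4: no successors, so Box (not p -> Box p) holds vacuously. ✓
5: successors {3}; not p -> Box p there: 3:T. ✓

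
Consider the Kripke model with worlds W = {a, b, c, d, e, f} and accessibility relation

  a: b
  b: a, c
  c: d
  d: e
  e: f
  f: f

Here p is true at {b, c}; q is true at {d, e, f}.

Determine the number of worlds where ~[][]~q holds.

a: [][]~q is T. ✗
b: [][]~q is F. ✓
c: [][]~q is F. ✓
d: [][]~q is F. ✓
e: [][]~q is F. ✓
f: [][]~q is F. ✓
Satisfying worlds: {b, c, d, e, f}.

5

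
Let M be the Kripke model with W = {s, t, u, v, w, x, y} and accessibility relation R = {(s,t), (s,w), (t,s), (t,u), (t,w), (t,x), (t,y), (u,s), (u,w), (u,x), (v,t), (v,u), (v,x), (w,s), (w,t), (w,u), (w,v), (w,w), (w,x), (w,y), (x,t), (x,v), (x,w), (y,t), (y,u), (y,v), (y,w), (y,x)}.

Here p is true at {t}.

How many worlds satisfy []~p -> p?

6

s: []~p is F, p is F. ✓
t: []~p is T, p is T. ✓
u: []~p is T, p is F. ✗
v: []~p is F, p is F. ✓
w: []~p is F, p is F. ✓
x: []~p is F, p is F. ✓
y: []~p is F, p is F. ✓
Satisfying worlds: {s, t, v, w, x, y}.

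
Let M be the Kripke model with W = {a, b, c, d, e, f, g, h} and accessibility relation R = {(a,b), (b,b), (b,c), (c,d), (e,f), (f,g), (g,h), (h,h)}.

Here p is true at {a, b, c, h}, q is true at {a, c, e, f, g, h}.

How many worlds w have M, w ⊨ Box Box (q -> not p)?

3

a: successors {b}; Box (q -> not p) there: b:F. ✗
b: successors {b, c}; Box (q -> not p) there: b:F, c:T. ✗
c: successors {d}; Box (q -> not p) there: d:T. ✓
d: no successors, so Box Box (q -> not p) holds vacuously. ✓
e: successors {f}; Box (q -> not p) there: f:T. ✓
f: successors {g}; Box (q -> not p) there: g:F. ✗
g: successors {h}; Box (q -> not p) there: h:F. ✗
h: successors {h}; Box (q -> not p) there: h:F. ✗
Satisfying worlds: {c, d, e}.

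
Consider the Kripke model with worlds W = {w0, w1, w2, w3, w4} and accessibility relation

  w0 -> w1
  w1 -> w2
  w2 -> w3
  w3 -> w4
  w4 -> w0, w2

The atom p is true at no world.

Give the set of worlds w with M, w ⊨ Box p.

w0: successors {w1}; p there: w1:F. ✗
w1: successors {w2}; p there: w2:F. ✗
w2: successors {w3}; p there: w3:F. ✗
w3: successors {w4}; p there: w4:F. ✗
w4: successors {w0, w2}; p there: w0:F, w2:F. ✗

∅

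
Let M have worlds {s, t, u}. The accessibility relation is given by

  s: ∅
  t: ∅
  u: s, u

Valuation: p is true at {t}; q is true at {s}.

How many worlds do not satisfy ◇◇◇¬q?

2

s: no successors, so ◇◇◇¬q fails. ✗
t: no successors, so ◇◇◇¬q fails. ✗
u: successors {s, u}; ◇◇¬q there: s:F, u:T. ✓
Satisfying worlds: {u}.
So ◇◇◇¬q fails at the other 2 worlds.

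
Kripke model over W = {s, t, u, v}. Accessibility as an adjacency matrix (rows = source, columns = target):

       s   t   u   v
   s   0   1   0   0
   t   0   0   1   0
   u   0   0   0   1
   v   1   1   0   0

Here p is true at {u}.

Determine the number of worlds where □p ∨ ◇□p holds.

3

s: □p is F, ◇□p is T. ✓
t: □p is T, ◇□p is F. ✓
u: □p is F, ◇□p is F. ✗
v: □p is F, ◇□p is T. ✓
Satisfying worlds: {s, t, v}.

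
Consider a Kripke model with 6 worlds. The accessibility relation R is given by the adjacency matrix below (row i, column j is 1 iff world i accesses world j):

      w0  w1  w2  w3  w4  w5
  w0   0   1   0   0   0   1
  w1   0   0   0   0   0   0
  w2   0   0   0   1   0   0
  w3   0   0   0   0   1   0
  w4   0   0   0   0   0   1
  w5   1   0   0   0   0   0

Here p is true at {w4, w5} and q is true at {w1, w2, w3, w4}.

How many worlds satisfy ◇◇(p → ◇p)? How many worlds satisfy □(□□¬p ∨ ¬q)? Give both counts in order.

For ◇◇(p → ◇p):
w0: successors {w1, w5}; ◇(p → ◇p) there: w1:F, w5:T. ✓
w1: no successors, so ◇◇(p → ◇p) fails. ✗
w2: successors {w3}; ◇(p → ◇p) there: w3:T. ✓
w3: successors {w4}; ◇(p → ◇p) there: w4:F. ✗
w4: successors {w5}; ◇(p → ◇p) there: w5:T. ✓
w5: successors {w0}; ◇(p → ◇p) there: w0:T. ✓
— 4 worlds.
For □(□□¬p ∨ ¬q):
w0: successors {w1, w5}; □□¬p ∨ ¬q there: w1:T, w5:T. ✓
w1: no successors, so □(□□¬p ∨ ¬q) holds vacuously. ✓
w2: successors {w3}; □□¬p ∨ ¬q there: w3:F. ✗
w3: successors {w4}; □□¬p ∨ ¬q there: w4:T. ✓
w4: successors {w5}; □□¬p ∨ ¬q there: w5:T. ✓
w5: successors {w0}; □□¬p ∨ ¬q there: w0:T. ✓
— 5 worlds.

4 and 5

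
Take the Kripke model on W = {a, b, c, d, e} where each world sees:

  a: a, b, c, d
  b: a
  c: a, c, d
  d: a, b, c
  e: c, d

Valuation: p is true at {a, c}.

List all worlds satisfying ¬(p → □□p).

{a, c}

a: p → □□p is F. ✓
b: p → □□p is T. ✗
c: p → □□p is F. ✓
d: p → □□p is T. ✗
e: p → □□p is T. ✗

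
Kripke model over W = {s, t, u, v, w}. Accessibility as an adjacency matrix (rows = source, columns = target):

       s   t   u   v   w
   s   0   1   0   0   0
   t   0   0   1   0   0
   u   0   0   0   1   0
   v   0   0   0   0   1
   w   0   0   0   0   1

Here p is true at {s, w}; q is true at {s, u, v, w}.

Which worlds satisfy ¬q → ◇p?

s: ¬q is F, ◇p is F. ✓
t: ¬q is T, ◇p is F. ✗
u: ¬q is F, ◇p is F. ✓
v: ¬q is F, ◇p is T. ✓
w: ¬q is F, ◇p is T. ✓

{s, u, v, w}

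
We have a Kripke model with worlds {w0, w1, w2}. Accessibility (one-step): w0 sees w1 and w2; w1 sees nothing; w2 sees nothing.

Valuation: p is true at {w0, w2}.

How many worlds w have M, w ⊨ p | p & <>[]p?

2

w0: p is T, p & <>[]p is T. ✓
w1: p is F, p & <>[]p is F. ✗
w2: p is T, p & <>[]p is F. ✓
Satisfying worlds: {w0, w2}.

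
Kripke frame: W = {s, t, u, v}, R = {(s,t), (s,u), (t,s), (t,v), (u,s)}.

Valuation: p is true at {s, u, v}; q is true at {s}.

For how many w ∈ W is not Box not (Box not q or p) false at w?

s: Box not (Box not q or p) is F. ✓
t: Box not (Box not q or p) is F. ✓
u: Box not (Box not q or p) is F. ✓
v: Box not (Box not q or p) is T. ✗
Satisfying worlds: {s, t, u}.
So not Box not (Box not q or p) fails at the other 1 world.

1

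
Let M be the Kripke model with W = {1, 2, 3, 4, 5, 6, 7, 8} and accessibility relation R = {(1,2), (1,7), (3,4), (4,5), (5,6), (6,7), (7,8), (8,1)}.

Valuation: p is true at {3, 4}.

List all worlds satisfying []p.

{2, 3}

1: successors {2, 7}; p there: 2:F, 7:F. ✗
2: no successors, so []p holds vacuously. ✓
3: successors {4}; p there: 4:T. ✓
4: successors {5}; p there: 5:F. ✗
5: successors {6}; p there: 6:F. ✗
6: successors {7}; p there: 7:F. ✗
7: successors {8}; p there: 8:F. ✗
8: successors {1}; p there: 1:F. ✗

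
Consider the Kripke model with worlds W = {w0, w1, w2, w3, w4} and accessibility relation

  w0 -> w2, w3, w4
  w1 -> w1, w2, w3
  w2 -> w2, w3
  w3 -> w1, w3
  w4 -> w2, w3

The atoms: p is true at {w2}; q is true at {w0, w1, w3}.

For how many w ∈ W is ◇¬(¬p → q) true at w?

1

w0: successors {w2, w3, w4}; ¬(¬p → q) there: w2:F, w3:F, w4:T. ✓
w1: successors {w1, w2, w3}; ¬(¬p → q) there: w1:F, w2:F, w3:F. ✗
w2: successors {w2, w3}; ¬(¬p → q) there: w2:F, w3:F. ✗
w3: successors {w1, w3}; ¬(¬p → q) there: w1:F, w3:F. ✗
w4: successors {w2, w3}; ¬(¬p → q) there: w2:F, w3:F. ✗
Satisfying worlds: {w0}.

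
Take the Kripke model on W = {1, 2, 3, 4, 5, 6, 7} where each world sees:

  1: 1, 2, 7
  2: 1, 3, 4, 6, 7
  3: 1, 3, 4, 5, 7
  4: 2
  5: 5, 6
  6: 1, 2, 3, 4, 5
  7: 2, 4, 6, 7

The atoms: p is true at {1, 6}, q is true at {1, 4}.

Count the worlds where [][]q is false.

1: successors {1, 2, 7}; []q there: 1:F, 2:F, 7:F. ✗
2: successors {1, 3, 4, 6, 7}; []q there: 1:F, 3:F, 4:F, 6:F, 7:F. ✗
3: successors {1, 3, 4, 5, 7}; []q there: 1:F, 3:F, 4:F, 5:F, 7:F. ✗
4: successors {2}; []q there: 2:F. ✗
5: successors {5, 6}; []q there: 5:F, 6:F. ✗
6: successors {1, 2, 3, 4, 5}; []q there: 1:F, 2:F, 3:F, 4:F, 5:F. ✗
7: successors {2, 4, 6, 7}; []q there: 2:F, 4:F, 6:F, 7:F. ✗
Satisfying worlds: ∅.
So [][]q fails at the other 7 worlds.

7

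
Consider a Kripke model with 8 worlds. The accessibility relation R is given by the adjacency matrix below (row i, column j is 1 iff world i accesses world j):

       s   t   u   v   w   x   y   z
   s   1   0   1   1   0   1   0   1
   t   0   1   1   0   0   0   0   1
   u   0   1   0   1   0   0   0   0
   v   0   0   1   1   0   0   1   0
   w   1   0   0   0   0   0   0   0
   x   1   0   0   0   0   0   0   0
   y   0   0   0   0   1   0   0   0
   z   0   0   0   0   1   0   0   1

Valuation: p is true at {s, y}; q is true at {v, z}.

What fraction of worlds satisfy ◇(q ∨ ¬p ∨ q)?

3/4

s: successors {s, u, v, x, z}; q ∨ ¬p ∨ q there: s:F, u:T, v:T, x:T, z:T. ✓
t: successors {t, u, z}; q ∨ ¬p ∨ q there: t:T, u:T, z:T. ✓
u: successors {t, v}; q ∨ ¬p ∨ q there: t:T, v:T. ✓
v: successors {u, v, y}; q ∨ ¬p ∨ q there: u:T, v:T, y:F. ✓
w: successors {s}; q ∨ ¬p ∨ q there: s:F. ✗
x: successors {s}; q ∨ ¬p ∨ q there: s:F. ✗
y: successors {w}; q ∨ ¬p ∨ q there: w:T. ✓
z: successors {w, z}; q ∨ ¬p ∨ q there: w:T, z:T. ✓
That's 6 of 8 worlds, so 6/8 = 3/4.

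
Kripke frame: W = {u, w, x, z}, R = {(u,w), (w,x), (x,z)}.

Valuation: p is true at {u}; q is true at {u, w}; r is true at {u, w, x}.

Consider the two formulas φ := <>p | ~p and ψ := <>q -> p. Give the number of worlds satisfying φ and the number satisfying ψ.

For <>p | ~p:
u: <>p is F, ~p is F. ✗
w: <>p is F, ~p is T. ✓
x: <>p is F, ~p is T. ✓
z: <>p is F, ~p is T. ✓
— 3 worlds.
For <>q -> p:
u: <>q is T, p is T. ✓
w: <>q is F, p is F. ✓
x: <>q is F, p is F. ✓
z: <>q is F, p is F. ✓
— 4 worlds.

3 and 4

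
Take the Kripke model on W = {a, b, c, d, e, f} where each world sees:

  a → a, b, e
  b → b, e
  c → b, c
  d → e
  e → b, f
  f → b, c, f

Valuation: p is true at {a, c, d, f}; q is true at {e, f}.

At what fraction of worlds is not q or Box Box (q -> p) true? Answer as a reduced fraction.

a: not q is T, Box Box (q -> p) is F. ✓
b: not q is T, Box Box (q -> p) is F. ✓
c: not q is T, Box Box (q -> p) is F. ✓
d: not q is T, Box Box (q -> p) is T. ✓
e: not q is F, Box Box (q -> p) is F. ✗
f: not q is F, Box Box (q -> p) is F. ✗
That's 4 of 6 worlds, so 4/6 = 2/3.

2/3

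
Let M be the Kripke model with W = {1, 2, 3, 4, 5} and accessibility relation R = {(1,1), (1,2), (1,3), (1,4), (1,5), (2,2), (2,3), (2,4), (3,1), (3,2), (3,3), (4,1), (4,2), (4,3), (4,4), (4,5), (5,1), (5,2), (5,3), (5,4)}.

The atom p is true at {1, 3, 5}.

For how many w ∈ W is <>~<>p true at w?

0

1: successors {1, 2, 3, 4, 5}; ~<>p there: 1:F, 2:F, 3:F, 4:F, 5:F. ✗
2: successors {2, 3, 4}; ~<>p there: 2:F, 3:F, 4:F. ✗
3: successors {1, 2, 3}; ~<>p there: 1:F, 2:F, 3:F. ✗
4: successors {1, 2, 3, 4, 5}; ~<>p there: 1:F, 2:F, 3:F, 4:F, 5:F. ✗
5: successors {1, 2, 3, 4}; ~<>p there: 1:F, 2:F, 3:F, 4:F. ✗
Satisfying worlds: ∅.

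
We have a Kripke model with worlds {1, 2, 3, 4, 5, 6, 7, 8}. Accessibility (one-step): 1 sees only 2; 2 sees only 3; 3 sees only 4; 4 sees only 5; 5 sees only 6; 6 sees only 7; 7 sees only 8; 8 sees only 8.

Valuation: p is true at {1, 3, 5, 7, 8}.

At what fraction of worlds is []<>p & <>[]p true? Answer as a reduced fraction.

3/4

1: []<>p is T, <>[]p is T. ✓
2: []<>p is F, <>[]p is F. ✗
3: []<>p is T, <>[]p is T. ✓
4: []<>p is F, <>[]p is F. ✗
5: []<>p is T, <>[]p is T. ✓
6: []<>p is T, <>[]p is T. ✓
7: []<>p is T, <>[]p is T. ✓
8: []<>p is T, <>[]p is T. ✓
That's 6 of 8 worlds, so 6/8 = 3/4.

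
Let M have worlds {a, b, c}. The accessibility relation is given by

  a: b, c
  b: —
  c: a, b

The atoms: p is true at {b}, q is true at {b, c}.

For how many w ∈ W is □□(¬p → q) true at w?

a: successors {b, c}; □(¬p → q) there: b:T, c:F. ✗
b: no successors, so □□(¬p → q) holds vacuously. ✓
c: successors {a, b}; □(¬p → q) there: a:T, b:T. ✓
Satisfying worlds: {b, c}.

2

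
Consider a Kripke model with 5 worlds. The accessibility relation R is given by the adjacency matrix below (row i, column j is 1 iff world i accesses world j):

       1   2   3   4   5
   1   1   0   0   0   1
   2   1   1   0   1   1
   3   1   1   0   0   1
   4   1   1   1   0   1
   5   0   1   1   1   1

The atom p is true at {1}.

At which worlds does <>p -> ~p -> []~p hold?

1: <>p is T, ~p -> []~p is T. ✓
2: <>p is T, ~p -> []~p is F. ✗
3: <>p is T, ~p -> []~p is F. ✗
4: <>p is T, ~p -> []~p is F. ✗
5: <>p is F, ~p -> []~p is T. ✓

{1, 5}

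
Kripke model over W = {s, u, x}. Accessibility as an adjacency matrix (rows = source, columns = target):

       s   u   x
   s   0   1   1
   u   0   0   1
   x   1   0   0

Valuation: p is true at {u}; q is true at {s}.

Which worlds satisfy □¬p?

{u, x}

s: successors {u, x}; ¬p there: u:F, x:T. ✗
u: successors {x}; ¬p there: x:T. ✓
x: successors {s}; ¬p there: s:T. ✓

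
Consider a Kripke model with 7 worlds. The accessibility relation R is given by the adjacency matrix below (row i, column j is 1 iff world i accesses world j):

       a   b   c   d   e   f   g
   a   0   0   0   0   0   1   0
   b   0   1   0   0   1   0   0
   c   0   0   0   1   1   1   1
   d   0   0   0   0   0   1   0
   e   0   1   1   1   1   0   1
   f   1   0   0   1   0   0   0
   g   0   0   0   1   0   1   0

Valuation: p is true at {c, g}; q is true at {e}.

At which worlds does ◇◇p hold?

{b, c, e}

a: successors {f}; ◇p there: f:F. ✗
b: successors {b, e}; ◇p there: b:F, e:T. ✓
c: successors {d, e, f, g}; ◇p there: d:F, e:T, f:F, g:F. ✓
d: successors {f}; ◇p there: f:F. ✗
e: successors {b, c, d, e, g}; ◇p there: b:F, c:T, d:F, e:T, g:F. ✓
f: successors {a, d}; ◇p there: a:F, d:F. ✗
g: successors {d, f}; ◇p there: d:F, f:F. ✗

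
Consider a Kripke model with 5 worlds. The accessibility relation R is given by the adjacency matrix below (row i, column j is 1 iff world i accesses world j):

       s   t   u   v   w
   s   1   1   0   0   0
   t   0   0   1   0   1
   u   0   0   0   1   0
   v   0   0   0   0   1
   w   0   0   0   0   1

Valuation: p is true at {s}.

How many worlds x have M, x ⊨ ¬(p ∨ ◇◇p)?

s: p ∨ ◇◇p is T. ✗
t: p ∨ ◇◇p is F. ✓
u: p ∨ ◇◇p is F. ✓
v: p ∨ ◇◇p is F. ✓
w: p ∨ ◇◇p is F. ✓
Satisfying worlds: {t, u, v, w}.

4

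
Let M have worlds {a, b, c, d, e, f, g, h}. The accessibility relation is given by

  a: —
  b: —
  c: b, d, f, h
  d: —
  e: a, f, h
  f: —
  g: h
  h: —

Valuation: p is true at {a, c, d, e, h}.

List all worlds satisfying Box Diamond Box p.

a: no successors, so Box Diamond Box p holds vacuously. ✓
b: no successors, so Box Diamond Box p holds vacuously. ✓
c: successors {b, d, f, h}; Diamond Box p there: b:F, d:F, f:F, h:F. ✗
d: no successors, so Box Diamond Box p holds vacuously. ✓
e: successors {a, f, h}; Diamond Box p there: a:F, f:F, h:F. ✗
f: no successors, so Box Diamond Box p holds vacuously. ✓
g: successors {h}; Diamond Box p there: h:F. ✗
h: no successors, so Box Diamond Box p holds vacuously. ✓

{a, b, d, f, h}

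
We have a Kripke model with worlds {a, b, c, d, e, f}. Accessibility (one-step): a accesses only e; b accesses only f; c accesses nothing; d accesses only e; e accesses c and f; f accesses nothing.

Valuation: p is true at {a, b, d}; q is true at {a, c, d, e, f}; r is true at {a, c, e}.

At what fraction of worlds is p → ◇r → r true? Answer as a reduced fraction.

5/6

a: p is T, ◇r → r is T. ✓
b: p is T, ◇r → r is T. ✓
c: p is F, ◇r → r is T. ✓
d: p is T, ◇r → r is F. ✗
e: p is F, ◇r → r is T. ✓
f: p is F, ◇r → r is T. ✓
That's 5 of 6 worlds, so 5/6.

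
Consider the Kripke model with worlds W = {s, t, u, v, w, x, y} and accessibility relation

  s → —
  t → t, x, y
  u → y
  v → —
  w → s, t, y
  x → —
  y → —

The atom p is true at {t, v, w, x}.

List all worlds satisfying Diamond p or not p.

{s, t, u, w, y}

s: Diamond p is F, not p is T. ✓
t: Diamond p is T, not p is F. ✓
u: Diamond p is F, not p is T. ✓
v: Diamond p is F, not p is F. ✗
w: Diamond p is T, not p is F. ✓
x: Diamond p is F, not p is F. ✗
y: Diamond p is F, not p is T. ✓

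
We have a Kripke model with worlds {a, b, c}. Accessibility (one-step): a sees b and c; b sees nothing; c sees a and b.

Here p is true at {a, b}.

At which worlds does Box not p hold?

a: successors {b, c}; not p there: b:F, c:T. ✗
b: no successors, so Box not p holds vacuously. ✓
c: successors {a, b}; not p there: a:F, b:F. ✗

{b}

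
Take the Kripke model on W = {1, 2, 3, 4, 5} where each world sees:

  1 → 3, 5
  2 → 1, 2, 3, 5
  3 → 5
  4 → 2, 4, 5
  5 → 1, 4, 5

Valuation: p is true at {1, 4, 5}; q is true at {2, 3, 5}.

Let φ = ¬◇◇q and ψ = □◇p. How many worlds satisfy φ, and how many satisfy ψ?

For ¬◇◇q:
1: ◇◇q is T. ✗
2: ◇◇q is T. ✗
3: ◇◇q is T. ✗
4: ◇◇q is T. ✗
5: ◇◇q is T. ✗
— 0 worlds.
For □◇p:
1: successors {3, 5}; ◇p there: 3:T, 5:T. ✓
2: successors {1, 2, 3, 5}; ◇p there: 1:T, 2:T, 3:T, 5:T. ✓
3: successors {5}; ◇p there: 5:T. ✓
4: successors {2, 4, 5}; ◇p there: 2:T, 4:T, 5:T. ✓
5: successors {1, 4, 5}; ◇p there: 1:T, 4:T, 5:T. ✓
— 5 worlds.

0 and 5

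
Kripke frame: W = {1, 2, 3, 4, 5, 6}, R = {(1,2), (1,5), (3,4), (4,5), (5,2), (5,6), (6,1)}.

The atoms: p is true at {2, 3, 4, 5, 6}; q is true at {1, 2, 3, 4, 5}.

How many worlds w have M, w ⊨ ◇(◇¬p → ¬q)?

5

1: successors {2, 5}; ◇¬p → ¬q there: 2:T, 5:T. ✓
2: no successors, so ◇(◇¬p → ¬q) fails. ✗
3: successors {4}; ◇¬p → ¬q there: 4:T. ✓
4: successors {5}; ◇¬p → ¬q there: 5:T. ✓
5: successors {2, 6}; ◇¬p → ¬q there: 2:T, 6:T. ✓
6: successors {1}; ◇¬p → ¬q there: 1:T. ✓
Satisfying worlds: {1, 3, 4, 5, 6}.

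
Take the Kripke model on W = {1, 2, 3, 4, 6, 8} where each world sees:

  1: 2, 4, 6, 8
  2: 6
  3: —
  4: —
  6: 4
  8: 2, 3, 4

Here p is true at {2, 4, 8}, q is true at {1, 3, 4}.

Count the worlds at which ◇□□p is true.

4

1: successors {2, 4, 6, 8}; □□p there: 2:T, 4:T, 6:T, 8:F. ✓
2: successors {6}; □□p there: 6:T. ✓
3: no successors, so ◇□□p fails. ✗
4: no successors, so ◇□□p fails. ✗
6: successors {4}; □□p there: 4:T. ✓
8: successors {2, 3, 4}; □□p there: 2:T, 3:T, 4:T. ✓
Satisfying worlds: {1, 2, 6, 8}.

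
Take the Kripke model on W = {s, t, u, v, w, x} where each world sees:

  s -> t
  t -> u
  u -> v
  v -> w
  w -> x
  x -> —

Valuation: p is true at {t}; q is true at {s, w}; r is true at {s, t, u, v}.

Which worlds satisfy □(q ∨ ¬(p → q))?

{s, v, x}

s: successors {t}; q ∨ ¬(p → q) there: t:T. ✓
t: successors {u}; q ∨ ¬(p → q) there: u:F. ✗
u: successors {v}; q ∨ ¬(p → q) there: v:F. ✗
v: successors {w}; q ∨ ¬(p → q) there: w:T. ✓
w: successors {x}; q ∨ ¬(p → q) there: x:F. ✗
x: no successors, so □(q ∨ ¬(p → q)) holds vacuously. ✓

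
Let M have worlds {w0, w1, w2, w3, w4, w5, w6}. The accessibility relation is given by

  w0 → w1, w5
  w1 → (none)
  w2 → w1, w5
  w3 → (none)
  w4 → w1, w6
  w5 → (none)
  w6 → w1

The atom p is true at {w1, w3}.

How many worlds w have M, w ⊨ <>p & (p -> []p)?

w0: <>p is T, p -> []p is T. ✓
w1: <>p is F, p -> []p is T. ✗
w2: <>p is T, p -> []p is T. ✓
w3: <>p is F, p -> []p is T. ✗
w4: <>p is T, p -> []p is T. ✓
w5: <>p is F, p -> []p is T. ✗
w6: <>p is T, p -> []p is T. ✓
Satisfying worlds: {w0, w2, w4, w6}.

4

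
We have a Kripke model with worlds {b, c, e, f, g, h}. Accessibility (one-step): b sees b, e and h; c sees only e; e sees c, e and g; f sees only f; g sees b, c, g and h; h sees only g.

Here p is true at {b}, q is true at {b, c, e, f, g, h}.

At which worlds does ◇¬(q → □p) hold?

b: successors {b, e, h}; ¬(q → □p) there: b:T, e:T, h:T. ✓
c: successors {e}; ¬(q → □p) there: e:T. ✓
e: successors {c, e, g}; ¬(q → □p) there: c:T, e:T, g:T. ✓
f: successors {f}; ¬(q → □p) there: f:T. ✓
g: successors {b, c, g, h}; ¬(q → □p) there: b:T, c:T, g:T, h:T. ✓
h: successors {g}; ¬(q → □p) there: g:T. ✓

{b, c, e, f, g, h}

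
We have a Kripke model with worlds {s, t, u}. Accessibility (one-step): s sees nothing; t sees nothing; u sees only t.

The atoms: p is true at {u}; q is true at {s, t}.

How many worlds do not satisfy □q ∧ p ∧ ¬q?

s: □q ∧ p is F, ¬q is F. ✗
t: □q ∧ p is F, ¬q is F. ✗
u: □q ∧ p is T, ¬q is T. ✓
Satisfying worlds: {u}.
So □q ∧ p ∧ ¬q fails at the other 2 worlds.

2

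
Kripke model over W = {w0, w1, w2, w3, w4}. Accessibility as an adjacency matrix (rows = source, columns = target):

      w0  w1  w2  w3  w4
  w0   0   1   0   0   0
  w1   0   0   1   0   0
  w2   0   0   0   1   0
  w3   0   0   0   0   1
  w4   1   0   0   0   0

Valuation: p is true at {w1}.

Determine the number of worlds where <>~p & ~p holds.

w0: <>~p is F, ~p is T. ✗
w1: <>~p is T, ~p is F. ✗
w2: <>~p is T, ~p is T. ✓
w3: <>~p is T, ~p is T. ✓
w4: <>~p is T, ~p is T. ✓
Satisfying worlds: {w2, w3, w4}.

3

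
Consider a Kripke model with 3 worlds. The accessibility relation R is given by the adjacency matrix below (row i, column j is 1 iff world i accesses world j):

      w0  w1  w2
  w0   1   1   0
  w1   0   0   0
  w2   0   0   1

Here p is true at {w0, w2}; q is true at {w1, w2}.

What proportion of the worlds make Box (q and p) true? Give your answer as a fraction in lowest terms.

2/3

w0: successors {w0, w1}; q and p there: w0:F, w1:F. ✗
w1: no successors, so Box (q and p) holds vacuously. ✓
w2: successors {w2}; q and p there: w2:T. ✓
That's 2 of 3 worlds, so 2/3.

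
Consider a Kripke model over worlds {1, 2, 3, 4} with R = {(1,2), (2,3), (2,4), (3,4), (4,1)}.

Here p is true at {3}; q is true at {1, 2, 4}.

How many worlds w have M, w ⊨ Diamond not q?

1

1: successors {2}; not q there: 2:F. ✗
2: successors {3, 4}; not q there: 3:T, 4:F. ✓
3: successors {4}; not q there: 4:F. ✗
4: successors {1}; not q there: 1:F. ✗
Satisfying worlds: {2}.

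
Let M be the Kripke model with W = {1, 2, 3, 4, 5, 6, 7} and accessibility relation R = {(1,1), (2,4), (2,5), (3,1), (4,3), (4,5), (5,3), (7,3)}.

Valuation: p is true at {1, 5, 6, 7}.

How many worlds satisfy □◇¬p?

2

1: successors {1}; ◇¬p there: 1:F. ✗
2: successors {4, 5}; ◇¬p there: 4:T, 5:T. ✓
3: successors {1}; ◇¬p there: 1:F. ✗
4: successors {3, 5}; ◇¬p there: 3:F, 5:T. ✗
5: successors {3}; ◇¬p there: 3:F. ✗
6: no successors, so □◇¬p holds vacuously. ✓
7: successors {3}; ◇¬p there: 3:F. ✗
Satisfying worlds: {2, 6}.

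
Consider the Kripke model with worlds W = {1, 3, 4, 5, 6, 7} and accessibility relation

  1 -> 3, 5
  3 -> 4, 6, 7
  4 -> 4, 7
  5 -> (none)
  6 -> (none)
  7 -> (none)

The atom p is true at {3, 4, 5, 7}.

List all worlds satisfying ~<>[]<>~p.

{5, 6, 7}

1: <>[]<>~p is T. ✗
3: <>[]<>~p is T. ✗
4: <>[]<>~p is T. ✗
5: <>[]<>~p is F. ✓
6: <>[]<>~p is F. ✓
7: <>[]<>~p is F. ✓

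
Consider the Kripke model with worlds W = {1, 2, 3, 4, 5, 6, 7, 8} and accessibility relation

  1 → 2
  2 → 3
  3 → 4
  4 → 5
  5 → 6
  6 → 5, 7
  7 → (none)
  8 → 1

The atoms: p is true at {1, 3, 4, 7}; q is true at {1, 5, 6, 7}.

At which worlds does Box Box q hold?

1: successors {2}; Box q there: 2:F. ✗
2: successors {3}; Box q there: 3:F. ✗
3: successors {4}; Box q there: 4:T. ✓
4: successors {5}; Box q there: 5:T. ✓
5: successors {6}; Box q there: 6:T. ✓
6: successors {5, 7}; Box q there: 5:T, 7:T. ✓
7: no successors, so Box Box q holds vacuously. ✓
8: successors {1}; Box q there: 1:F. ✗

{3, 4, 5, 6, 7}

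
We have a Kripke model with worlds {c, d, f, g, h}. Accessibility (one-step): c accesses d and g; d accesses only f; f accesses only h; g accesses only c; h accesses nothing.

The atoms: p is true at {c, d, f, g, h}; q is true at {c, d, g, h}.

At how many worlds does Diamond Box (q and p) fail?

1

c: successors {d, g}; Box (q and p) there: d:F, g:T. ✓
d: successors {f}; Box (q and p) there: f:T. ✓
f: successors {h}; Box (q and p) there: h:T. ✓
g: successors {c}; Box (q and p) there: c:T. ✓
h: no successors, so Diamond Box (q and p) fails. ✗
Satisfying worlds: {c, d, f, g}.
So Diamond Box (q and p) fails at the other 1 world.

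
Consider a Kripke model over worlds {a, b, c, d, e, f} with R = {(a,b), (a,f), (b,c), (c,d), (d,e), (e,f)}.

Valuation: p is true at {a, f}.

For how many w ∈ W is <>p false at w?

4

a: successors {b, f}; p there: b:F, f:T. ✓
b: successors {c}; p there: c:F. ✗
c: successors {d}; p there: d:F. ✗
d: successors {e}; p there: e:F. ✗
e: successors {f}; p there: f:T. ✓
f: no successors, so <>p fails. ✗
Satisfying worlds: {a, e}.
So <>p fails at the other 4 worlds.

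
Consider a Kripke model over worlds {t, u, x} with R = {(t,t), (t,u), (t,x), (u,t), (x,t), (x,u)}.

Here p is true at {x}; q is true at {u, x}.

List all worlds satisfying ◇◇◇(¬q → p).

t: successors {t, u, x}; ◇◇(¬q → p) there: t:T, u:T, x:T. ✓
u: successors {t}; ◇◇(¬q → p) there: t:T. ✓
x: successors {t, u}; ◇◇(¬q → p) there: t:T, u:T. ✓

{t, u, x}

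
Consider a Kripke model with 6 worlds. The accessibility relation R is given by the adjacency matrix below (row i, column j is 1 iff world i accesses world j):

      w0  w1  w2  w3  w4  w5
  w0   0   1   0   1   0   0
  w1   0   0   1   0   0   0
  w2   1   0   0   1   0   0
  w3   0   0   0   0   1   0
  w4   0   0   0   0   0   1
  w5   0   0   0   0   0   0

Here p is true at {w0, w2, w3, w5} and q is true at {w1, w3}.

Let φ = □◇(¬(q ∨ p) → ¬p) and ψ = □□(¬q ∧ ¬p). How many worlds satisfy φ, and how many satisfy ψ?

For □◇(¬(q ∨ p) → ¬p):
w0: successors {w1, w3}; ◇(¬(q ∨ p) → ¬p) there: w1:T, w3:T. ✓
w1: successors {w2}; ◇(¬(q ∨ p) → ¬p) there: w2:T. ✓
w2: successors {w0, w3}; ◇(¬(q ∨ p) → ¬p) there: w0:T, w3:T. ✓
w3: successors {w4}; ◇(¬(q ∨ p) → ¬p) there: w4:T. ✓
w4: successors {w5}; ◇(¬(q ∨ p) → ¬p) there: w5:F. ✗
w5: no successors, so □◇(¬(q ∨ p) → ¬p) holds vacuously. ✓
— 5 worlds.
For □□(¬q ∧ ¬p):
w0: successors {w1, w3}; □(¬q ∧ ¬p) there: w1:F, w3:T. ✗
w1: successors {w2}; □(¬q ∧ ¬p) there: w2:F. ✗
w2: successors {w0, w3}; □(¬q ∧ ¬p) there: w0:F, w3:T. ✗
w3: successors {w4}; □(¬q ∧ ¬p) there: w4:F. ✗
w4: successors {w5}; □(¬q ∧ ¬p) there: w5:T. ✓
w5: no successors, so □□(¬q ∧ ¬p) holds vacuously. ✓
— 2 worlds.

5 and 2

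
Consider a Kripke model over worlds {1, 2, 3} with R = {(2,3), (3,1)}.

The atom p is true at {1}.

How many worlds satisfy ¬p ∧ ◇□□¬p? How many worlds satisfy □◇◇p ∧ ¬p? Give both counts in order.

For ¬p ∧ ◇□□¬p:
1: ¬p is F, ◇□□¬p is F. ✗
2: ¬p is T, ◇□□¬p is T. ✓
3: ¬p is T, ◇□□¬p is T. ✓
— 2 worlds.
For □◇◇p ∧ ¬p:
1: □◇◇p is T, ¬p is F. ✗
2: □◇◇p is F, ¬p is T. ✗
3: □◇◇p is F, ¬p is T. ✗
— 0 worlds.

2 and 0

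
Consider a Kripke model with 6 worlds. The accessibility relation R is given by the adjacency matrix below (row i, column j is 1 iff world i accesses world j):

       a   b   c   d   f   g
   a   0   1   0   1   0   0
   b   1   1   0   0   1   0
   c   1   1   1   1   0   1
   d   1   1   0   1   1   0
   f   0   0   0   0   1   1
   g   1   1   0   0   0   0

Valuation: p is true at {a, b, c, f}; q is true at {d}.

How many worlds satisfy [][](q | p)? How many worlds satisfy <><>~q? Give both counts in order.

2 and 6

For [][](q | p):
a: successors {b, d}; [](q | p) there: b:T, d:T. ✓
b: successors {a, b, f}; [](q | p) there: a:T, b:T, f:F. ✗
c: successors {a, b, c, d, g}; [](q | p) there: a:T, b:T, c:F, d:T, g:T. ✗
d: successors {a, b, d, f}; [](q | p) there: a:T, b:T, d:T, f:F. ✗
f: successors {f, g}; [](q | p) there: f:F, g:T. ✗
g: successors {a, b}; [](q | p) there: a:T, b:T. ✓
— 2 worlds.
For <><>~q:
a: successors {b, d}; <>~q there: b:T, d:T. ✓
b: successors {a, b, f}; <>~q there: a:T, b:T, f:T. ✓
c: successors {a, b, c, d, g}; <>~q there: a:T, b:T, c:T, d:T, g:T. ✓
d: successors {a, b, d, f}; <>~q there: a:T, b:T, d:T, f:T. ✓
f: successors {f, g}; <>~q there: f:T, g:T. ✓
g: successors {a, b}; <>~q there: a:T, b:T. ✓
— 6 worlds.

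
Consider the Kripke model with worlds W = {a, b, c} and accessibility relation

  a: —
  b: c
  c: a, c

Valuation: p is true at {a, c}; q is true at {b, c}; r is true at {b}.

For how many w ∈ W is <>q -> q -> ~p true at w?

a: <>q is F, q -> ~p is T. ✓
b: <>q is T, q -> ~p is T. ✓
c: <>q is T, q -> ~p is F. ✗
Satisfying worlds: {a, b}.

2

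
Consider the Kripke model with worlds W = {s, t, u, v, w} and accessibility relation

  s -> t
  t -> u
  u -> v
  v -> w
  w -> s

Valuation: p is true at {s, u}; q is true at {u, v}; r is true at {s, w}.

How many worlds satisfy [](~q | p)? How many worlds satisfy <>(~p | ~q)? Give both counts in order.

For [](~q | p):
s: successors {t}; ~q | p there: t:T. ✓
t: successors {u}; ~q | p there: u:T. ✓
u: successors {v}; ~q | p there: v:F. ✗
v: successors {w}; ~q | p there: w:T. ✓
w: successors {s}; ~q | p there: s:T. ✓
— 4 worlds.
For <>(~p | ~q):
s: successors {t}; ~p | ~q there: t:T. ✓
t: successors {u}; ~p | ~q there: u:F. ✗
u: successors {v}; ~p | ~q there: v:T. ✓
v: successors {w}; ~p | ~q there: w:T. ✓
w: successors {s}; ~p | ~q there: s:T. ✓
— 4 worlds.

4 and 4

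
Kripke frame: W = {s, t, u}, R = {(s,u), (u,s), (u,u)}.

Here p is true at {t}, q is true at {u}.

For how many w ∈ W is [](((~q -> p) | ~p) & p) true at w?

1

s: successors {u}; ((~q -> p) | ~p) & p there: u:F. ✗
t: no successors, so [](((~q -> p) | ~p) & p) holds vacuously. ✓
u: successors {s, u}; ((~q -> p) | ~p) & p there: s:F, u:F. ✗
Satisfying worlds: {t}.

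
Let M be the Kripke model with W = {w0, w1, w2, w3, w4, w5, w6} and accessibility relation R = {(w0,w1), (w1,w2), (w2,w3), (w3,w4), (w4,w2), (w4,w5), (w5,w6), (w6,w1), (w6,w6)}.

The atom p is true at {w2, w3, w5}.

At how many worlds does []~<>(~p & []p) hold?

w0: successors {w1}; ~<>(~p & []p) there: w1:T. ✓
w1: successors {w2}; ~<>(~p & []p) there: w2:T. ✓
w2: successors {w3}; ~<>(~p & []p) there: w3:F. ✗
w3: successors {w4}; ~<>(~p & []p) there: w4:T. ✓
w4: successors {w2, w5}; ~<>(~p & []p) there: w2:T, w5:T. ✓
w5: successors {w6}; ~<>(~p & []p) there: w6:F. ✗
w6: successors {w1, w6}; ~<>(~p & []p) there: w1:T, w6:F. ✗
Satisfying worlds: {w0, w1, w3, w4}.

4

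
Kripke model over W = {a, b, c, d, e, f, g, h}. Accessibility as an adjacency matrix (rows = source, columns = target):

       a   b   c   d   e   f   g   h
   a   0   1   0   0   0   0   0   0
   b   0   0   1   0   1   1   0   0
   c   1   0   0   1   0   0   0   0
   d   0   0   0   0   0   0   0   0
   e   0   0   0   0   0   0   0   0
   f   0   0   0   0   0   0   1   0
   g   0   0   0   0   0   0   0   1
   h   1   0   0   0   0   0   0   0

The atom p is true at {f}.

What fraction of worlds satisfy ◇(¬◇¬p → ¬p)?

a: successors {b}; ¬◇¬p → ¬p there: b:T. ✓
b: successors {c, e, f}; ¬◇¬p → ¬p there: c:T, e:T, f:T. ✓
c: successors {a, d}; ¬◇¬p → ¬p there: a:T, d:T. ✓
d: no successors, so ◇(¬◇¬p → ¬p) fails. ✗
e: no successors, so ◇(¬◇¬p → ¬p) fails. ✗
f: successors {g}; ¬◇¬p → ¬p there: g:T. ✓
g: successors {h}; ¬◇¬p → ¬p there: h:T. ✓
h: successors {a}; ¬◇¬p → ¬p there: a:T. ✓
That's 6 of 8 worlds, so 6/8 = 3/4.

3/4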